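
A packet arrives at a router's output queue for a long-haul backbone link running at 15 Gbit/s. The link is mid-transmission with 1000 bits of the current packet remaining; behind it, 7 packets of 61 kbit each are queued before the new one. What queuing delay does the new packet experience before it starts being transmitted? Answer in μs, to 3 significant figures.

28.5 μs

Each queued packet: L/R = 61000/15000000000 = 4.06667 μs.
7 queued → 28.4667 μs.
Plus remaining 1000 bits of current packet: 0.0666667 μs.
Queuing delay = 28.5 μs.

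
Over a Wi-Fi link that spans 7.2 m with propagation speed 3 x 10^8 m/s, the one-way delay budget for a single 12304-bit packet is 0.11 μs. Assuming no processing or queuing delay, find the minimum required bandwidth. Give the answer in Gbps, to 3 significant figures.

Propagation delay = 7.2 / 300000000 = 0.024 μs.
Transmission budget = 0.11 − 0.024 = 0.086 μs.
R ≥ L / t_tx = 12304 bits / 8.6e-08 s = 143 Gbps.

143 Gbps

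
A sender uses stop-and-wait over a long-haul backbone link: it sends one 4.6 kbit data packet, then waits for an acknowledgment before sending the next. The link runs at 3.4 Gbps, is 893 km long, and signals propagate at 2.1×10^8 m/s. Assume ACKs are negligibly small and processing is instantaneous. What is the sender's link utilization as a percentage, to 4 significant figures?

t_tx = L/R = 4600/3400000000 = 1.35294e-06 s.
t_prop = 893000/210000000 = 0.00425238 s; RTT = 0.00850476 s.
Cycle = t_tx + RTT = 0.00850611 s.
Utilization = t_tx / cycle = 1.35294e-06/0.00850611 = 0.01591 %.

0.01591 %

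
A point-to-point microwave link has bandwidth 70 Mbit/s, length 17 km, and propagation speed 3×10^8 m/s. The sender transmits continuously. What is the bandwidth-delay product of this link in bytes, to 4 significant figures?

Propagation delay = 17000 / 300000000 = 5.66667e-05 s.
BDP = R × t_prop = 70000000 × 5.66667e-05 = 3966.67 bits.
In bytes: 3966.67/8 = 495.8 bytes.

495.8 bytes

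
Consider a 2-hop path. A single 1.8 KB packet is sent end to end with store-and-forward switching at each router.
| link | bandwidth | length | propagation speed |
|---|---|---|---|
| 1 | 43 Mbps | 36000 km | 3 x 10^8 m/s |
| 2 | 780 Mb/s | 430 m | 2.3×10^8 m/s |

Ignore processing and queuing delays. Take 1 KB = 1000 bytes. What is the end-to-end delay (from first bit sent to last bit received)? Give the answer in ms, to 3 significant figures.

L = 14400 bits.
Transmission delays (L/R per hop): 0.334884, 0.0184615 ms; sum = 0.353345 ms.
Propagation delays (d/s per hop): 120, 0.00186957 ms; sum = 120.002 ms.
End-to-end = 120 ms.

120 ms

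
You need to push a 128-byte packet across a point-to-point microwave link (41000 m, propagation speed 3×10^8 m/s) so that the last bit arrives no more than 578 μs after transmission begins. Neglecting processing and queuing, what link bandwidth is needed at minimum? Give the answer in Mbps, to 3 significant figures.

2.32 Mbps

L = 1024 bits.
Propagation delay = 41000 / 300000000 = 136.667 μs.
Transmission budget = 578 − 136.667 = 441.333 μs.
R ≥ L / t_tx = 1024 bits / 0.000441333 s = 2.32 Mbps.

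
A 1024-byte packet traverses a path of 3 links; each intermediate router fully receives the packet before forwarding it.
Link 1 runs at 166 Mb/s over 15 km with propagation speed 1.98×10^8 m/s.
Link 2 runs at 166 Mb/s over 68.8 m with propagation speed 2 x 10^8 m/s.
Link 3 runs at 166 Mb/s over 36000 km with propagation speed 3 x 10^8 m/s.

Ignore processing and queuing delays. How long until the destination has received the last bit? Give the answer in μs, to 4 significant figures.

L = 1024 × 8 = 8192 bits.
Transmission delay per hop = L/R = 8192/166000000 = 49.3494 μs; 3 hops → 148.048 μs.
Propagation delays (d/s per hop): 75.7576, 0.344, 120000 μs; sum = 120076 μs.
End-to-end = 120200 μs.

120200 μs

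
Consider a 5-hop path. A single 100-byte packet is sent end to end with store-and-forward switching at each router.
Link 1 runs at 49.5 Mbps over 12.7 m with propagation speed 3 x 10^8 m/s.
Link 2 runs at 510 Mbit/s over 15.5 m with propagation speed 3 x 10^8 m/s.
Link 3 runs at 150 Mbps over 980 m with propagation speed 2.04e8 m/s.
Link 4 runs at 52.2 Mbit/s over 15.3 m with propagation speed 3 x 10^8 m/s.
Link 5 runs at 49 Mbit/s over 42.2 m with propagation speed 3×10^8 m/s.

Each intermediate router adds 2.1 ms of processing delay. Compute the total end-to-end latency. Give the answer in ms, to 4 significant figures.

L = 100 × 8 = 800 bits.
Transmission delays (L/R per hop): 0.0161616, 0.00156863, 0.00533333, 0.0153257, 0.0163265 ms; sum = 0.0547158 ms.
Propagation delays (d/s per hop): 4.23333e-05, 5.16667e-05, 0.00480392, 5.1e-05, 0.000140667 ms; sum = 0.00508959 ms.
Processing at 4 router(s): 4 × 2.1 ms = 8.4 ms.
End-to-end = 8.460 ms.

8.460 ms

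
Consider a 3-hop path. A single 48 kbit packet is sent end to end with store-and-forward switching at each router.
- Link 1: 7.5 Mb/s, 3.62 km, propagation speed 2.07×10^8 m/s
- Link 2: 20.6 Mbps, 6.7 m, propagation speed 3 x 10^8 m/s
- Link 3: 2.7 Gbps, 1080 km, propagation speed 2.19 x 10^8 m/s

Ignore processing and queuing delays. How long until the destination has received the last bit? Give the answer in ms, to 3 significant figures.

L = 48000 bits.
Transmission delays (L/R per hop): 6.4, 2.3301, 0.0177778 ms; sum = 8.74787 ms.
Propagation delays (d/s per hop): 0.0174879, 2.23333e-05, 4.93151 ms; sum = 4.94902 ms.
End-to-end = 13.7 ms.

13.7 ms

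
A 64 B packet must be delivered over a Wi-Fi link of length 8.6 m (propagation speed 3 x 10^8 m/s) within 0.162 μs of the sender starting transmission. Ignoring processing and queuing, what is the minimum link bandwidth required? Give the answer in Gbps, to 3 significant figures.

L = 512 bits.
Propagation delay = 8.6 / 300000000 = 0.0286667 μs.
Transmission budget = 0.162 − 0.0286667 = 0.133333 μs.
R ≥ L / t_tx = 512 bits / 1.33333e-07 s = 3.84 Gbps.

3.84 Gbps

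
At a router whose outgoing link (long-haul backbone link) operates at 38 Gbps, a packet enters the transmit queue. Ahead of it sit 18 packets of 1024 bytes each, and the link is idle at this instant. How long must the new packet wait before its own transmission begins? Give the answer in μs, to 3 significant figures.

3.88 μs

Each queued packet: L/R = 8192/38000000000 = 0.215579 μs.
18 queued → 3.88042 μs.
Queuing delay = 3.88 μs.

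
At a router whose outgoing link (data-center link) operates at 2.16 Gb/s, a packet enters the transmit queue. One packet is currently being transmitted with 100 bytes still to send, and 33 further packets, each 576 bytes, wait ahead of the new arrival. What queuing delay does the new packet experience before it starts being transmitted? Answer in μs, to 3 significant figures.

Each queued packet: L/R = 4608/2160000000 = 2.13333 μs.
33 queued → 70.4 μs.
Plus remaining 800 bits of current packet: 0.37037 μs.
Queuing delay = 70.8 μs.

70.8 μs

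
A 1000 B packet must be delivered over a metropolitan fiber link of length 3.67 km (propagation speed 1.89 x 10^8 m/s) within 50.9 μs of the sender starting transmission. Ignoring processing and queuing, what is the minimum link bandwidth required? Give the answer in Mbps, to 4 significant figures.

L = 8000 bits.
Propagation delay = 3670 / 189000000 = 19.418 μs.
Transmission budget = 50.9 − 19.418 = 31.482 μs.
R ≥ L / t_tx = 8000 bits / 3.1482e-05 s = 254.1 Mbps.

254.1 Mbps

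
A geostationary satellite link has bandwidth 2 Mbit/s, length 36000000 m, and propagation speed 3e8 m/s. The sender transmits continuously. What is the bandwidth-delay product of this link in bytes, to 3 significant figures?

30000 bytes

Propagation delay = 36000000 / 300000000 = 0.12 s.
BDP = R × t_prop = 2000000 × 0.12 = 240000 bits.
In bytes: 240000/8 = 30000 bytes.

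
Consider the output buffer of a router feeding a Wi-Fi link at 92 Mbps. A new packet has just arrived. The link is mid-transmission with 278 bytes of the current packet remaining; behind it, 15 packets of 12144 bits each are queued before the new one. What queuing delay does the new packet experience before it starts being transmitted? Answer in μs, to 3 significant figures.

2000 μs

Each queued packet: L/R = 12144/92000000 = 132 μs.
15 queued → 1980 μs.
Plus remaining 2224 bits of current packet: 24.1739 μs.
Queuing delay = 2000 μs.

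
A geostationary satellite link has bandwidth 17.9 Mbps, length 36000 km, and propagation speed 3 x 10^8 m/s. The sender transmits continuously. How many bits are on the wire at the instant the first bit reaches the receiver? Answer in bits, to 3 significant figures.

2150000 bits

Propagation delay = 36000000 / 300000000 = 0.12 s.
BDP = R × t_prop = 17900000 × 0.12 = 2148000 bits.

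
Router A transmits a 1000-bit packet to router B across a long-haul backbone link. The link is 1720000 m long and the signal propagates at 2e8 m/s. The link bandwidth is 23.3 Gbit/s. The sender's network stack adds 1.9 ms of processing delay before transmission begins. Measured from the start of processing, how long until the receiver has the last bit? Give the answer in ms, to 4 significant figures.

Transmission delay = L/R = 1000 / 23300000000 = 4.29185e-05 ms.
Propagation delay = d/s = 1720000 m / 200000000 m/s = 8.6 ms.
Plus processing delay 1.9 ms = 1.9 ms.
Total = 10.50 ms.

10.50 ms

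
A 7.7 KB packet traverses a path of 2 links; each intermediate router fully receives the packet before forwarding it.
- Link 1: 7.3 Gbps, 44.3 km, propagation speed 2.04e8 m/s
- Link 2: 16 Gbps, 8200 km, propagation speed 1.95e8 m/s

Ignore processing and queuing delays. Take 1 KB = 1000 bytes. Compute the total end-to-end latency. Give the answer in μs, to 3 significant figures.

L = 61600 bits.
Transmission delays (L/R per hop): 8.43836, 3.85 μs; sum = 12.2884 μs.
Propagation delays (d/s per hop): 217.157, 42051.3 μs; sum = 42268.4 μs.
End-to-end = 42300 μs.

42300 μs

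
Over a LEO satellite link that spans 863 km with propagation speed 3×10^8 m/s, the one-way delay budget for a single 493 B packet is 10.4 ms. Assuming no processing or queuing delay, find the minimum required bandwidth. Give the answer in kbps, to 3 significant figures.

524 kbps

L = 3944 bits.
Propagation delay = 863000 / 300000000 = 2.87667 ms.
Transmission budget = 10.4 − 2.87667 = 7.52333 ms.
R ≥ L / t_tx = 3944 bits / 0.00752333 s = 524 kbps.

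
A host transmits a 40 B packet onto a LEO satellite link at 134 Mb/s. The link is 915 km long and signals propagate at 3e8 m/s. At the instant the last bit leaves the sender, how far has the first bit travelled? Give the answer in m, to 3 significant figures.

716 m

t_tx = L/R = 320/134000000 = 2.38806e-06 s.
Distance = s × t_tx = 300000000 × 2.38806e-06 = 716 m.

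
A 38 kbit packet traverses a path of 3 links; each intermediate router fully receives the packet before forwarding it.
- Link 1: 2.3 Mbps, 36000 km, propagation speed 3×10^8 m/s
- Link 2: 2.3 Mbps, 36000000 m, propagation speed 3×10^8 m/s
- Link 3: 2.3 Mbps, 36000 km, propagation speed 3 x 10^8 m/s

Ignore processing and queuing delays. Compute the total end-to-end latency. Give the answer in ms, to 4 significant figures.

L = 38000 bits.
Transmission delay per hop = L/R = 38000/2300000 = 16.5217 ms; 3 hops → 49.5652 ms.
Propagation delays (d/s per hop): 120, 120, 120 ms; sum = 360 ms.
End-to-end = 409.6 ms.

409.6 ms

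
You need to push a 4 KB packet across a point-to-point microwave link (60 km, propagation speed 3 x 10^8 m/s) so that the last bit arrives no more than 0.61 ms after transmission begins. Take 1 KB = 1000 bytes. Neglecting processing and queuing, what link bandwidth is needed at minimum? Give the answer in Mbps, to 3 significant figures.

78.0 Mbps

L = 32000 bits.
Propagation delay = 60000 / 300000000 = 0.2 ms.
Transmission budget = 0.61 − 0.2 = 0.41 ms.
R ≥ L / t_tx = 32000 bits / 0.00041 s = 78.0 Mbps.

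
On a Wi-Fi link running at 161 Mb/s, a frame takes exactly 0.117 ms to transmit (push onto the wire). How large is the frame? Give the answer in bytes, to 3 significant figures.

2350 bytes

L = R × t_tx = 161000000 b/s × 0.000117 s = 18837 bits.
In bytes: 18837 / 8 = 2350 bytes.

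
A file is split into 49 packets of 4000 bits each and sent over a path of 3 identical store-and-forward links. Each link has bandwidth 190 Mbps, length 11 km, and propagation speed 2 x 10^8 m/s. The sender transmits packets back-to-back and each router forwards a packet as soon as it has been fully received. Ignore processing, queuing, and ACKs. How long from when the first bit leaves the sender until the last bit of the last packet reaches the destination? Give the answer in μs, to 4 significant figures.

Per-hop transmission t_tx = L/R = 4000/190000000 = 21.0526 μs.
Per-hop propagation t_prop = 11000/200000000 = 55 μs.
Pipeline fill: first packet needs 3·t_tx to clear all hops; remaining 48 packets each add one t_tx.
Total = (3+49-1)·t_tx + 3·t_prop = 51·21.0526 + 3·55 = 1239 μs.

1239 μs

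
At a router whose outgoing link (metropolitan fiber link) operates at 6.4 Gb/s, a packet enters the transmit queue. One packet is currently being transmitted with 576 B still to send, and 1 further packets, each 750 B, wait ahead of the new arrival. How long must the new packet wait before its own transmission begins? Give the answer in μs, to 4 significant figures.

1.658 μs

Each queued packet: L/R = 6000/6400000000 = 0.9375 μs.
1 queued → 0.9375 μs.
Plus remaining 4608 bits of current packet: 0.72 μs.
Queuing delay = 1.658 μs.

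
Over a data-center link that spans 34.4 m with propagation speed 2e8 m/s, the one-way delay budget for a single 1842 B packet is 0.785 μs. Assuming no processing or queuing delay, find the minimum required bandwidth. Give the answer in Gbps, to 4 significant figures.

L = 14736 bits.
Propagation delay = 34.4 / 200000000 = 0.172 μs.
Transmission budget = 0.785 − 0.172 = 0.613 μs.
R ≥ L / t_tx = 14736 bits / 6.13e-07 s = 24.04 Gbps.

24.04 Gbps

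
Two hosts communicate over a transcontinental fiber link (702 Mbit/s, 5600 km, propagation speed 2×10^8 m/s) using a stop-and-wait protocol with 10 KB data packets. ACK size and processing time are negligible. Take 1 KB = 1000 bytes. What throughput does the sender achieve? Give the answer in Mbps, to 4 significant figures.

t_tx = L/R = 80000/702000000 = 0.00011396 s.
t_prop = 5600000/200000000 = 0.028 s; RTT = 0.056 s.
Cycle = t_tx + RTT = 0.056114 s.
Throughput = L / cycle = 80000 / 0.056114 = 1.426 Mbps.

1.426 Mbps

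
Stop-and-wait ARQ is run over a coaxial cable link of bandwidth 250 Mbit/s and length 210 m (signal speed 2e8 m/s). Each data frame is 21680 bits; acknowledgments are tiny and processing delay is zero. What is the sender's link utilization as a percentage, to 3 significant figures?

97.6 %

t_tx = L/R = 21680/250000000 = 8.672e-05 s.
t_prop = 210/200000000 = 1.05e-06 s; RTT = 2.1e-06 s.
Cycle = t_tx + RTT = 8.882e-05 s.
Utilization = t_tx / cycle = 8.672e-05/8.882e-05 = 97.6 %.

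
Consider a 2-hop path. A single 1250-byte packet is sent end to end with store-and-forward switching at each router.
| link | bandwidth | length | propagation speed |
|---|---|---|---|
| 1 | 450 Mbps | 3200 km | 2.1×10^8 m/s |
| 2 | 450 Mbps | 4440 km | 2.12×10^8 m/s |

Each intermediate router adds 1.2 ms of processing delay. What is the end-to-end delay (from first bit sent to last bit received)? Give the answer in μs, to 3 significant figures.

L = 1250 × 8 = 10000 bits.
Transmission delay per hop = L/R = 10000/450000000 = 22.2222 μs; 2 hops → 44.4444 μs.
Propagation delays (d/s per hop): 15238.1, 20943.4 μs; sum = 36181.5 μs.
Processing at 1 router(s): 1 × 1.2 ms = 1200 μs.
End-to-end = 37400 μs.

37400 μs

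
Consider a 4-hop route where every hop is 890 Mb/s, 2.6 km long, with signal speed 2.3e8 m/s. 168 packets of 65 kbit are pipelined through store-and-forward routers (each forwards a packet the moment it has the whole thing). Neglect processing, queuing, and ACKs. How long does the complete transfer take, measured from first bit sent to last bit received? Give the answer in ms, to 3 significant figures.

12.5 ms

Per-hop transmission t_tx = L/R = 65000/890000000 = 0.0730337 ms.
Per-hop propagation t_prop = 2600/2.3e+08 = 0.0113043 ms.
Pipeline fill: first packet needs 4·t_tx to clear all hops; remaining 167 packets each add one t_tx.
Total = (4+168-1)·t_tx + 4·t_prop = 171·0.0730337 + 4·0.0113043 = 12.5 ms.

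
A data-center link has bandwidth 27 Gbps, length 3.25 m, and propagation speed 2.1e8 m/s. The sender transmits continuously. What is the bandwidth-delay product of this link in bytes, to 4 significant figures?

Propagation delay = 3.25 / 210000000 = 1.54762e-08 s.
BDP = R × t_prop = 27000000000 × 1.54762e-08 = 417.857 bits.
In bytes: 417.857/8 = 52.23 bytes.

52.23 bytes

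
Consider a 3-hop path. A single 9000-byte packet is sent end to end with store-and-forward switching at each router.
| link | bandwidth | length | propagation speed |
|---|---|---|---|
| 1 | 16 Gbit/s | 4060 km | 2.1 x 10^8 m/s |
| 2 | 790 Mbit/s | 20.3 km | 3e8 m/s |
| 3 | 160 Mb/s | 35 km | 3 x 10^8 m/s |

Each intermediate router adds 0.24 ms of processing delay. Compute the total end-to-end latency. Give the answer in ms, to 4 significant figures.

L = 9000 × 8 = 72000 bits.
Transmission delays (L/R per hop): 0.0045, 0.0911392, 0.45 ms; sum = 0.545639 ms.
Propagation delays (d/s per hop): 19.3333, 0.0676667, 0.116667 ms; sum = 19.5177 ms.
Processing at 2 router(s): 2 × 0.24 ms = 0.48 ms.
End-to-end = 20.54 ms.

20.54 ms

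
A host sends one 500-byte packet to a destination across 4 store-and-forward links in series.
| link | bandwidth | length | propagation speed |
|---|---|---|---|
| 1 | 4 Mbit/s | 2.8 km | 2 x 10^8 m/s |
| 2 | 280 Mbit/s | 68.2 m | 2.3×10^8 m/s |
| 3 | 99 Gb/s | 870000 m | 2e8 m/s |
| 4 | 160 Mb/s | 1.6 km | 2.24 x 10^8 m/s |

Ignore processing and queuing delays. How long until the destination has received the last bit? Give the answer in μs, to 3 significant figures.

L = 500 × 8 = 4000 bits.
Transmission delays (L/R per hop): 1000, 14.2857, 0.040404, 25 μs; sum = 1039.33 μs.
Propagation delays (d/s per hop): 14, 0.296522, 4350, 7.14286 μs; sum = 4371.44 μs.
End-to-end = 5410 μs.

5410 μs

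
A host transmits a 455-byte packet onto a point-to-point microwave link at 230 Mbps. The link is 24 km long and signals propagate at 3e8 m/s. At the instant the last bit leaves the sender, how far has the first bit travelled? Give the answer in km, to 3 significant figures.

4.75 km

t_tx = L/R = 3640/230000000 = 1.58261e-05 s.
Distance = s × t_tx = 300000000 × 1.58261e-05 = 4.75 km.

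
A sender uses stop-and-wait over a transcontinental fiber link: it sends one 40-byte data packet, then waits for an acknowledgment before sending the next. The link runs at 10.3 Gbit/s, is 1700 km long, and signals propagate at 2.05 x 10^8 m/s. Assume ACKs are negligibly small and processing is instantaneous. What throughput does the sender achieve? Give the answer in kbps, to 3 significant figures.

19.3 kbps

t_tx = L/R = 320/10300000000 = 3.1068e-08 s.
t_prop = 1700000/2.05e+08 = 0.00829268 s; RTT = 0.0165854 s.
Cycle = t_tx + RTT = 0.0165854 s.
Throughput = L / cycle = 320 / 0.0165854 = 19.3 kbps.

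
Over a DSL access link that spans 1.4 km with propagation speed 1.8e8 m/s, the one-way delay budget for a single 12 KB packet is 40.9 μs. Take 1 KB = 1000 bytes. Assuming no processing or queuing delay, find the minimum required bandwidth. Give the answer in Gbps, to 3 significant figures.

L = 96000 bits.
Propagation delay = 1400 / 180000000 = 7.77778 μs.
Transmission budget = 40.9 − 7.77778 = 33.1222 μs.
R ≥ L / t_tx = 96000 bits / 3.31222e-05 s = 2.90 Gbps.

2.90 Gbps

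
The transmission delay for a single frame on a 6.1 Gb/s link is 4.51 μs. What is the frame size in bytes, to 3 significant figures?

L = R × t_tx = 6100000000 b/s × 4.51e-06 s = 27511 bits.
In bytes: 27511 / 8 = 3440 bytes.

3440 bytes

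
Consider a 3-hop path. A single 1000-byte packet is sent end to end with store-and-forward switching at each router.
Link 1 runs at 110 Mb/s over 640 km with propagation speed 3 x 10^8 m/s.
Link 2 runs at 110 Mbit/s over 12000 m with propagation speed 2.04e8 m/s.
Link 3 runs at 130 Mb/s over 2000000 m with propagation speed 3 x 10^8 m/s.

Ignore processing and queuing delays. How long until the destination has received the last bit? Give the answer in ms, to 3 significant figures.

L = 1000 × 8 = 8000 bits.
Transmission delays (L/R per hop): 0.0727273, 0.0727273, 0.0615385 ms; sum = 0.206993 ms.
Propagation delays (d/s per hop): 2.13333, 0.0588235, 6.66667 ms; sum = 8.85882 ms.
End-to-end = 9.07 ms.

9.07 ms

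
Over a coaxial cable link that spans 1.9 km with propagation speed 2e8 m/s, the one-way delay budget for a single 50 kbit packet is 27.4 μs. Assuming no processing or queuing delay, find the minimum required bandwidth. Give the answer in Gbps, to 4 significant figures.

Propagation delay = 1900 / 200000000 = 9.5 μs.
Transmission budget = 27.4 − 9.5 = 17.9 μs.
R ≥ L / t_tx = 50000 bits / 1.79e-05 s = 2.793 Gbps.

2.793 Gbps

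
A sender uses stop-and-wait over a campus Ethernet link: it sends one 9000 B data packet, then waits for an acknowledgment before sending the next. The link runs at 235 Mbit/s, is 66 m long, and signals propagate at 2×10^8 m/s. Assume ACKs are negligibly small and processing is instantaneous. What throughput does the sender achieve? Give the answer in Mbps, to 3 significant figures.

234 Mbps

t_tx = L/R = 72000/235000000 = 0.000306383 s.
t_prop = 66/200000000 = 3.3e-07 s; RTT = 6.6e-07 s.
Cycle = t_tx + RTT = 0.000307043 s.
Throughput = L / cycle = 72000 / 0.000307043 = 234 Mbps.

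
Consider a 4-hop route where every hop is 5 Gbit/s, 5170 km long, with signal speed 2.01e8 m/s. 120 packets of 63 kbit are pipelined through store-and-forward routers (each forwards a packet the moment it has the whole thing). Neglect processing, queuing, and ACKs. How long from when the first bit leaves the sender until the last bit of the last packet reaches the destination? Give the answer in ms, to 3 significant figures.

104 ms

Per-hop transmission t_tx = L/R = 63000/5000000000 = 0.0126 ms.
Per-hop propagation t_prop = 5170000/2.01e+08 = 25.7214 ms.
Pipeline fill: first packet needs 4·t_tx to clear all hops; remaining 119 packets each add one t_tx.
Total = (4+120-1)·t_tx + 4·t_prop = 123·0.0126 + 4·25.7214 = 104 ms.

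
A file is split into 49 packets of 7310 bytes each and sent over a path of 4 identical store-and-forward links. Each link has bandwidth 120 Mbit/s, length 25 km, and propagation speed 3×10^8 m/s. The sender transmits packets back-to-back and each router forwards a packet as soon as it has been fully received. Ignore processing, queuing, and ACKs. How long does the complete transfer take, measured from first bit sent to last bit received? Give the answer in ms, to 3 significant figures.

Per-hop transmission t_tx = L/R = 58480/120000000 = 0.487333 ms.
Per-hop propagation t_prop = 25000/300000000 = 0.0833333 ms.
Pipeline fill: first packet needs 4·t_tx to clear all hops; remaining 48 packets each add one t_tx.
Total = (4+49-1)·t_tx + 4·t_prop = 52·0.487333 + 4·0.0833333 = 25.7 ms.

25.7 ms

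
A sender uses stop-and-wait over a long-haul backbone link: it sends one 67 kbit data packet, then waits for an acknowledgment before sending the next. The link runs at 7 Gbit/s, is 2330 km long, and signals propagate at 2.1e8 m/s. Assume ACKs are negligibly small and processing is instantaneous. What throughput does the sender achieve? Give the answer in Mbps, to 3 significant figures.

3.02 Mbps

t_tx = L/R = 67000/7000000000 = 9.57143e-06 s.
t_prop = 2330000/210000000 = 0.0110952 s; RTT = 0.0221905 s.
Cycle = t_tx + RTT = 0.0222 s.
Throughput = L / cycle = 67000 / 0.0222 = 3.02 Mbps.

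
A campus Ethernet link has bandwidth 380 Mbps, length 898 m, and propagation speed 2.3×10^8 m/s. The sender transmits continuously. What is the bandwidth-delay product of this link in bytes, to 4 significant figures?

185.5 bytes

Propagation delay = 898 / 2.3e+08 = 3.90435e-06 s.
BDP = R × t_prop = 380000000 × 3.90435e-06 = 1483.65 bits.
In bytes: 1483.65/8 = 185.5 bytes.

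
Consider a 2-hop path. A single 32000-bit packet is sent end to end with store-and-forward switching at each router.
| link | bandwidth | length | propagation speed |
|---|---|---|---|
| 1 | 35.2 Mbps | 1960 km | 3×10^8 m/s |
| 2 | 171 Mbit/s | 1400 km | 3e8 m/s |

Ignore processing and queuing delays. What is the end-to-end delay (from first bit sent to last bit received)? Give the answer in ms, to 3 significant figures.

Transmission delays (L/R per hop): 0.909091, 0.187135 ms; sum = 1.09623 ms.
Propagation delays (d/s per hop): 6.53333, 4.66667 ms; sum = 11.2 ms.
End-to-end = 12.3 ms.

12.3 ms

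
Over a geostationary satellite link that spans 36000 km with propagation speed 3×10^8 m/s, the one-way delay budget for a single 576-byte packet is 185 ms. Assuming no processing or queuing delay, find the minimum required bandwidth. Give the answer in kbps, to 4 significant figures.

L = 4608 bits.
Propagation delay = 36000000 / 300000000 = 120 ms.
Transmission budget = 185 − 120 = 65 ms.
R ≥ L / t_tx = 4608 bits / 0.065 s = 70.89 kbps.

70.89 kbps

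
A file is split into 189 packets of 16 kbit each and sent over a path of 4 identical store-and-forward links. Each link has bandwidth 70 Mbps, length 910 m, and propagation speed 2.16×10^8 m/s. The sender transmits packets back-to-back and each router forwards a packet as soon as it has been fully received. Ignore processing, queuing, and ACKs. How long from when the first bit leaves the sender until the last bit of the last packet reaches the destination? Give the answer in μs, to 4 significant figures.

43900 μs

Per-hop transmission t_tx = L/R = 16000/70000000 = 228.571 μs.
Per-hop propagation t_prop = 910/216000000 = 4.21296 μs.
Pipeline fill: first packet needs 4·t_tx to clear all hops; remaining 188 packets each add one t_tx.
Total = (4+189-1)·t_tx + 4·t_prop = 192·228.571 + 4·4.21296 = 43900 μs.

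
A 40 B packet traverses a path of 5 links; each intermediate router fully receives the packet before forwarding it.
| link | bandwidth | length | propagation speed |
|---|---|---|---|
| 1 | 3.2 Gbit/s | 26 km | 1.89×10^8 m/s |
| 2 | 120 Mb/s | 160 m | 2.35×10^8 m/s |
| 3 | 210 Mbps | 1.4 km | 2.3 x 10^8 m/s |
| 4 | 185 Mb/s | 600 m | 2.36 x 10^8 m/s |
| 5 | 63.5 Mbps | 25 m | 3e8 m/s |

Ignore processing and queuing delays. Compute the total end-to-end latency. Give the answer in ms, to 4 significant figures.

0.1580 ms

L = 40 × 8 = 320 bits.
Transmission delays (L/R per hop): 0.0001, 0.00266667, 0.00152381, 0.00172973, 0.00503937 ms; sum = 0.0110596 ms.
Propagation delays (d/s per hop): 0.137566, 0.000680851, 0.00608696, 0.00254237, 8.33333e-05 ms; sum = 0.14696 ms.
End-to-end = 0.1580 ms.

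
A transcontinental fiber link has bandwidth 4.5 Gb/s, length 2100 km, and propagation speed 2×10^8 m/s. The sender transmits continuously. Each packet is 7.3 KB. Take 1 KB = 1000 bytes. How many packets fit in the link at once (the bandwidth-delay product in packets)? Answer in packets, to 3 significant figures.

809 packets

Propagation delay = 2100000 / 200000000 = 0.0105 s.
BDP = R × t_prop = 4500000000 × 0.0105 = 47250000 bits.
In packets of 58400 bits: 809 packets.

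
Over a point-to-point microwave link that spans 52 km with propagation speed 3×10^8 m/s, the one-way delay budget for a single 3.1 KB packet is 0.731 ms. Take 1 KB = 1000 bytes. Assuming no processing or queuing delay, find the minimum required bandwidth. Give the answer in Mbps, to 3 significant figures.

L = 24800 bits.
Propagation delay = 52000 / 300000000 = 0.173333 ms.
Transmission budget = 0.731 − 0.173333 = 0.557667 ms.
R ≥ L / t_tx = 24800 bits / 0.000557667 s = 44.5 Mbps.

44.5 Mbps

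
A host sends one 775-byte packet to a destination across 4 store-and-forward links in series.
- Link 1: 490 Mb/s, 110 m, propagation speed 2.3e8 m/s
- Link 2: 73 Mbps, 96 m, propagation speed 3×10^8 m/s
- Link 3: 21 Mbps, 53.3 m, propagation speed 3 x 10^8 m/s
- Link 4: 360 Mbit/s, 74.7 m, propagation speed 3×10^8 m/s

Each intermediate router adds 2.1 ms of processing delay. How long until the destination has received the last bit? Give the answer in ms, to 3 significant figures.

6.71 ms

L = 775 × 8 = 6200 bits.
Transmission delays (L/R per hop): 0.0126531, 0.0849315, 0.295238, 0.0172222 ms; sum = 0.410045 ms.
Propagation delays (d/s per hop): 0.000478261, 0.00032, 0.000177667, 0.000249 ms; sum = 0.00122493 ms.
Processing at 3 router(s): 3 × 2.1 ms = 6.3 ms.
End-to-end = 6.71 ms.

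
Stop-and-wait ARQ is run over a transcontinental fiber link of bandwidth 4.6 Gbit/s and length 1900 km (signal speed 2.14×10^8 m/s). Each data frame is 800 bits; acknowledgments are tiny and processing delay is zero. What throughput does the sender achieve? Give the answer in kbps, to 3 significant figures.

45.1 kbps

t_tx = L/R = 800/4600000000 = 1.73913e-07 s.
t_prop = 1900000/214000000 = 0.0088785 s; RTT = 0.017757 s.
Cycle = t_tx + RTT = 0.0177572 s.
Throughput = L / cycle = 800 / 0.0177572 = 45.1 kbps.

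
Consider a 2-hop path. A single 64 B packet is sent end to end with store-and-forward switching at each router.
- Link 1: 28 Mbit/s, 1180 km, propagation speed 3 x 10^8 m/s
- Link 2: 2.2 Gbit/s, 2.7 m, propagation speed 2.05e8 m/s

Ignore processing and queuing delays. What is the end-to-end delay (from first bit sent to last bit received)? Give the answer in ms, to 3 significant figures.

3.95 ms

L = 64 × 8 = 512 bits.
Transmission delays (L/R per hop): 0.0182857, 0.000232727 ms; sum = 0.0185184 ms.
Propagation delays (d/s per hop): 3.93333, 1.31707e-05 ms; sum = 3.93335 ms.
End-to-end = 3.95 ms.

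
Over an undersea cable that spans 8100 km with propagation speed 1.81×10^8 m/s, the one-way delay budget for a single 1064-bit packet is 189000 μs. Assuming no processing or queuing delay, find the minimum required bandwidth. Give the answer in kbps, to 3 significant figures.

Propagation delay = 8100000 / 181000000 = 44751.4 μs.
Transmission budget = 189000 − 44751.4 = 144249 μs.
R ≥ L / t_tx = 1064 bits / 0.144249 s = 7.38 kbps.

7.38 kbps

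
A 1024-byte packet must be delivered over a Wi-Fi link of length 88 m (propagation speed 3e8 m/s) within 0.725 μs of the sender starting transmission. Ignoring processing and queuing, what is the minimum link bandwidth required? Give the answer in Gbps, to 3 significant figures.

19.0 Gbps

L = 8192 bits.
Propagation delay = 88 / 300000000 = 0.293333 μs.
Transmission budget = 0.725 − 0.293333 = 0.431667 μs.
R ≥ L / t_tx = 8192 bits / 4.31667e-07 s = 19.0 Gbps.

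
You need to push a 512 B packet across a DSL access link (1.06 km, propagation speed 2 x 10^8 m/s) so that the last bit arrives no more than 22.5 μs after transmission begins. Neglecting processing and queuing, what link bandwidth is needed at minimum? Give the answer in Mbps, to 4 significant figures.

238.1 Mbps

L = 4096 bits.
Propagation delay = 1060 / 200000000 = 5.3 μs.
Transmission budget = 22.5 − 5.3 = 17.2 μs.
R ≥ L / t_tx = 4096 bits / 1.72e-05 s = 238.1 Mbps.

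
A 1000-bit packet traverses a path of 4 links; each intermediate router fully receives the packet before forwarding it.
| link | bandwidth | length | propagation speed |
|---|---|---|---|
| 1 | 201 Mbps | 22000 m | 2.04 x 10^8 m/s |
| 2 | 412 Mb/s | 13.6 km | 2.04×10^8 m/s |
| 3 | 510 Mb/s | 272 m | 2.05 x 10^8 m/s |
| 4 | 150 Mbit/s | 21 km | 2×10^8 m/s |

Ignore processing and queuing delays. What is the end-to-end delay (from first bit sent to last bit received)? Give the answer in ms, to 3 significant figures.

Transmission delays (L/R per hop): 0.00497512, 0.00242718, 0.00196078, 0.00666667 ms; sum = 0.0160298 ms.
Propagation delays (d/s per hop): 0.107843, 0.0666667, 0.00132683, 0.105 ms; sum = 0.280837 ms.
End-to-end = 0.297 ms.

0.297 ms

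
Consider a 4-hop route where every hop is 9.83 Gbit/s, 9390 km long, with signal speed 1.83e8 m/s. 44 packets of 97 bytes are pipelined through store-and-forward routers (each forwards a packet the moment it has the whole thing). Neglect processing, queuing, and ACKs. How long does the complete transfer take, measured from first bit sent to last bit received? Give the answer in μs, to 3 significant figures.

205000 μs

Per-hop transmission t_tx = L/R = 776/9830000000 = 0.078942 μs.
Per-hop propagation t_prop = 9390000/183000000 = 51311.5 μs.
Pipeline fill: first packet needs 4·t_tx to clear all hops; remaining 43 packets each add one t_tx.
Total = (4+44-1)·t_tx + 4·t_prop = 47·0.078942 + 4·51311.5 = 205000 μs.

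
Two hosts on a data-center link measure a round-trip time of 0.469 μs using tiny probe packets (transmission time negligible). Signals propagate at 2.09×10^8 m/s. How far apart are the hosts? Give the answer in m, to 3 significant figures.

49.0 m

One-way propagation = RTT/2 = 0.2345 μs.
d = s × t = 209000000 × 2.345e-07 = 49.0 m.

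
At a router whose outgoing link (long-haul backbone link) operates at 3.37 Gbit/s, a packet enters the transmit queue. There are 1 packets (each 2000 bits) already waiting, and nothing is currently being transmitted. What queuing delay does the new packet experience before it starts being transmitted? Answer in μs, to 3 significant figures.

Each queued packet: L/R = 2000/3370000000 = 0.593472 μs.
1 queued → 0.593472 μs.
Queuing delay = 0.593 μs.

0.593 μs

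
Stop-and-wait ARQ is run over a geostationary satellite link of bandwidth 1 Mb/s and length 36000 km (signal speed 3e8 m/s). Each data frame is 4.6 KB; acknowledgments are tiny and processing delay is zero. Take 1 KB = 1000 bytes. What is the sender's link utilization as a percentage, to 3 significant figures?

t_tx = L/R = 36800/1000000 = 0.0368 s.
t_prop = 36000000/300000000 = 0.12 s; RTT = 0.24 s.
Cycle = t_tx + RTT = 0.2768 s.
Utilization = t_tx / cycle = 0.0368/0.2768 = 13.3 %.

13.3 %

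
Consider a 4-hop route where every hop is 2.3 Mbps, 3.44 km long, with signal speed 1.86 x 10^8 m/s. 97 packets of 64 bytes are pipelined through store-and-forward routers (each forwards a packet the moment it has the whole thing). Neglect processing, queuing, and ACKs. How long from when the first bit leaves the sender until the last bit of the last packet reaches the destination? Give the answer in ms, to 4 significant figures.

Per-hop transmission t_tx = L/R = 512/2300000 = 0.222609 ms.
Per-hop propagation t_prop = 3440/186000000 = 0.0184946 ms.
Pipeline fill: first packet needs 4·t_tx to clear all hops; remaining 96 packets each add one t_tx.
Total = (4+97-1)·t_tx + 4·t_prop = 100·0.222609 + 4·0.0184946 = 22.33 ms.

22.33 ms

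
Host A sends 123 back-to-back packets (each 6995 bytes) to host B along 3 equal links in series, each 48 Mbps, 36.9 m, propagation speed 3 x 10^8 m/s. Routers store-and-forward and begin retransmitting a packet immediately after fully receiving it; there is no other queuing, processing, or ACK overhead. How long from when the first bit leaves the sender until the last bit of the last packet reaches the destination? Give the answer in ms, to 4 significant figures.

Per-hop transmission t_tx = L/R = 55960/48000000 = 1.16583 ms.
Per-hop propagation t_prop = 36.9/300000000 = 0.000123 ms.
Pipeline fill: first packet needs 3·t_tx to clear all hops; remaining 122 packets each add one t_tx.
Total = (3+123-1)·t_tx + 3·t_prop = 125·1.16583 + 3·0.000123 = 145.7 ms.

145.7 ms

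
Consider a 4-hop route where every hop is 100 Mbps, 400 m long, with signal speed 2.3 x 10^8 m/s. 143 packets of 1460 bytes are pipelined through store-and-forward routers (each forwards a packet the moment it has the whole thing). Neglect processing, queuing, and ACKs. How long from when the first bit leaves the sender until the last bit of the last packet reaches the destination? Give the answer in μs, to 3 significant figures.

17100 μs

Per-hop transmission t_tx = L/R = 11680/100000000 = 116.8 μs.
Per-hop propagation t_prop = 400/2.3e+08 = 1.73913 μs.
Pipeline fill: first packet needs 4·t_tx to clear all hops; remaining 142 packets each add one t_tx.
Total = (4+143-1)·t_tx + 4·t_prop = 146·116.8 + 4·1.73913 = 17100 μs.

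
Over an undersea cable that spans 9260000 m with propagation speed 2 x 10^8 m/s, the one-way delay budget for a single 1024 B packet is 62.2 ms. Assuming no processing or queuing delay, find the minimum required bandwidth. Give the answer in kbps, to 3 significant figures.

515 kbps

L = 8192 bits.
Propagation delay = 9260000 / 200000000 = 46.3 ms.
Transmission budget = 62.2 − 46.3 = 15.9 ms.
R ≥ L / t_tx = 8192 bits / 0.0159 s = 515 kbps.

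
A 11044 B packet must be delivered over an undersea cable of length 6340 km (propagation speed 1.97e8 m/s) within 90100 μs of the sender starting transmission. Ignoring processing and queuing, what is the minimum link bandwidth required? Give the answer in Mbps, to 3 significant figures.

L = 88352 bits.
Propagation delay = 6340000 / 197000000 = 32182.7 μs.
Transmission budget = 90100 − 32182.7 = 57917.3 μs.
R ≥ L / t_tx = 88352 bits / 0.0579173 s = 1.53 Mbps.

1.53 Mbps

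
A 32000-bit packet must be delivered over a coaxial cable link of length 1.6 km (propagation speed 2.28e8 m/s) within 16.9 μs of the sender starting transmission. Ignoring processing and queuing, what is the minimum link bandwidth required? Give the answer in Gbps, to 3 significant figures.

Propagation delay = 1600 / 2.28e+08 = 7.01754 μs.
Transmission budget = 16.9 − 7.01754 = 9.88246 μs.
R ≥ L / t_tx = 32000 bits / 9.88246e-06 s = 3.24 Gbps.

3.24 Gbps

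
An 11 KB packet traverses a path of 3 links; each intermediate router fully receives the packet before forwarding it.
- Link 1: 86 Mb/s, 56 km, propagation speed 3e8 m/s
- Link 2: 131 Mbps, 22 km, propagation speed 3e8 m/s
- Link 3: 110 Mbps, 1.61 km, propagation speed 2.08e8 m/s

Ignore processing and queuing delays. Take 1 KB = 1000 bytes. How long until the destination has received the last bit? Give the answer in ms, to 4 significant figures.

L = 88000 bits.
Transmission delays (L/R per hop): 1.02326, 0.671756, 0.8 ms; sum = 2.49501 ms.
Propagation delays (d/s per hop): 0.186667, 0.0733333, 0.00774038 ms; sum = 0.26774 ms.
End-to-end = 2.763 ms.

2.763 ms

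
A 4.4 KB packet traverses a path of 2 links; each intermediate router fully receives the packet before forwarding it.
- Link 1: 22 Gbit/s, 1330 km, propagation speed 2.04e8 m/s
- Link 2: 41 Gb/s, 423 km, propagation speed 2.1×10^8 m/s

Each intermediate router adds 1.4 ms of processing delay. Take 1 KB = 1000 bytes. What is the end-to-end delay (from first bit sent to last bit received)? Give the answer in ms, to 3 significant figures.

9.94 ms

L = 35200 bits.
Transmission delays (L/R per hop): 0.0016, 0.000858537 ms; sum = 0.00245854 ms.
Propagation delays (d/s per hop): 6.51961, 2.01429 ms; sum = 8.53389 ms.
Processing at 1 router(s): 1 × 1.4 ms = 1.4 ms.
End-to-end = 9.94 ms.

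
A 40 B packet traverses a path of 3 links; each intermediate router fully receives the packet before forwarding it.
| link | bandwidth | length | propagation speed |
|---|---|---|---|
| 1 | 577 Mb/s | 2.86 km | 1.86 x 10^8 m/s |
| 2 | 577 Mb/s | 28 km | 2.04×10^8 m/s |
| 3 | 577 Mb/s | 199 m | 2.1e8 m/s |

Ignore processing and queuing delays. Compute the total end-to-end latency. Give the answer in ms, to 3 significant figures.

0.155 ms

L = 40 × 8 = 320 bits.
Transmission delay per hop = L/R = 320/577000000 = 0.000554593 ms; 3 hops → 0.00166378 ms.
Propagation delays (d/s per hop): 0.0153763, 0.137255, 0.000947619 ms; sum = 0.153579 ms.
End-to-end = 0.155 ms.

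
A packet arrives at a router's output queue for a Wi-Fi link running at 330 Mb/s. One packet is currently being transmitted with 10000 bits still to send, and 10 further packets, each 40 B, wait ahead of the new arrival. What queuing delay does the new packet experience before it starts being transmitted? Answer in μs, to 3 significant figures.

40.0 μs

Each queued packet: L/R = 320/330000000 = 0.969697 μs.
10 queued → 9.69697 μs.
Plus remaining 10000 bits of current packet: 30.303 μs.
Queuing delay = 40.0 μs.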